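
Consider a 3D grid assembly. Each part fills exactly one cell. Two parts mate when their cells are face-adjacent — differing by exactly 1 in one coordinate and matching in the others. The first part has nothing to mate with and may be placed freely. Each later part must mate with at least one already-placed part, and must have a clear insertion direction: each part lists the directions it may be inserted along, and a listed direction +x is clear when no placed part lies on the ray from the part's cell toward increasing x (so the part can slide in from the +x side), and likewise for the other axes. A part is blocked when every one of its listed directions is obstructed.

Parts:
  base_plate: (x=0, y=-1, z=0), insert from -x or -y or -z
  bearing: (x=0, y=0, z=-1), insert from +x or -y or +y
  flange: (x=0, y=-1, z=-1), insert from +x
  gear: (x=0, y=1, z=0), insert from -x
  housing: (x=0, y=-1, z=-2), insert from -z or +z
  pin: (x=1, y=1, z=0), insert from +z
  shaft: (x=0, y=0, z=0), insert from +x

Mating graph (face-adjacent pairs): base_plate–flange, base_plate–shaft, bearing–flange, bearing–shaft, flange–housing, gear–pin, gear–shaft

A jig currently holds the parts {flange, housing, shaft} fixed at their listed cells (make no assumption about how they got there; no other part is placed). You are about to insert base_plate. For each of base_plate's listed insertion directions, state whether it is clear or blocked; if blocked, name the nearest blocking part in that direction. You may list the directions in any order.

-x: clear; -y: clear; -z: blocked by flange

-x: ray from base_plate(0, -1, 0) has no placed part ⇒ clear
-y: ray from base_plate(0, -1, 0) has no placed part ⇒ clear
-z: nearest on ray is flange@(0, -1, -1) ⇒ blocked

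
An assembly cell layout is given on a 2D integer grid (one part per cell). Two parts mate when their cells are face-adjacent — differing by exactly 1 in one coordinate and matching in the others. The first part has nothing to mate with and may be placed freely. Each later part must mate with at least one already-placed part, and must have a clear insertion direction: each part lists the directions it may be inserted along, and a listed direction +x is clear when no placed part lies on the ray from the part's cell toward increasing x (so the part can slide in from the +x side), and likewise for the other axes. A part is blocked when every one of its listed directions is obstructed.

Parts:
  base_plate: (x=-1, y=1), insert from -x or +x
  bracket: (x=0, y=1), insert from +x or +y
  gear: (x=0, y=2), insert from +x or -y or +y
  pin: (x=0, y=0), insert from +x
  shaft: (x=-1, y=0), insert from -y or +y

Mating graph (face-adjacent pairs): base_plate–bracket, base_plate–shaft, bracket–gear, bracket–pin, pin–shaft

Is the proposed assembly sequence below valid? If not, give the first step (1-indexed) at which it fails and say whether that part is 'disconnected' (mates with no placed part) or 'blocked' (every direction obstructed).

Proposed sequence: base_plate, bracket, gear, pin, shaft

Valid

1. base_plate@(-1, 1) [-x clear] — {base_plate}
2. bracket@(0, 1) [+x clear] — {base_plate, bracket}
3. gear@(0, 2) [+x clear] — {base_plate, bracket, gear}
4. pin@(0, 0) [+x clear] — {base_plate, bracket, gear, pin}
5. shaft@(-1, 0) [-y clear] — {base_plate, bracket, gear, pin, shaft}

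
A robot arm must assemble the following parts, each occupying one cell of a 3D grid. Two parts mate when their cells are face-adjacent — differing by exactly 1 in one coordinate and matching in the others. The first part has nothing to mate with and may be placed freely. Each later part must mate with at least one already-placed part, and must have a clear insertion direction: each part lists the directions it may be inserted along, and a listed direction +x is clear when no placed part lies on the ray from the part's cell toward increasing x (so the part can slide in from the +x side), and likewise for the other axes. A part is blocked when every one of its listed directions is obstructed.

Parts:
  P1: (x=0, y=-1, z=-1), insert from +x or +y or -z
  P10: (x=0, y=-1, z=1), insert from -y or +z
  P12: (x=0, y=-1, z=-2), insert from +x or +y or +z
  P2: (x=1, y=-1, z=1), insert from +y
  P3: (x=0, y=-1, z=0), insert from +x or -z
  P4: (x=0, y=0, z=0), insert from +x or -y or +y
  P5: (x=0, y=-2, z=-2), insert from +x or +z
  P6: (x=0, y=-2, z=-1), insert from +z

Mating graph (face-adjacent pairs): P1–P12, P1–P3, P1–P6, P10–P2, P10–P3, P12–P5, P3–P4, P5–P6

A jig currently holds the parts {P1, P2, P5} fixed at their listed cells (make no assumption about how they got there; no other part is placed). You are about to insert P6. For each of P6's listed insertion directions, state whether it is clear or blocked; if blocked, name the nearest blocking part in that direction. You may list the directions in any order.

+z: clear

+z: ray from P6(0, -2, -1) has no placed part ⇒ clear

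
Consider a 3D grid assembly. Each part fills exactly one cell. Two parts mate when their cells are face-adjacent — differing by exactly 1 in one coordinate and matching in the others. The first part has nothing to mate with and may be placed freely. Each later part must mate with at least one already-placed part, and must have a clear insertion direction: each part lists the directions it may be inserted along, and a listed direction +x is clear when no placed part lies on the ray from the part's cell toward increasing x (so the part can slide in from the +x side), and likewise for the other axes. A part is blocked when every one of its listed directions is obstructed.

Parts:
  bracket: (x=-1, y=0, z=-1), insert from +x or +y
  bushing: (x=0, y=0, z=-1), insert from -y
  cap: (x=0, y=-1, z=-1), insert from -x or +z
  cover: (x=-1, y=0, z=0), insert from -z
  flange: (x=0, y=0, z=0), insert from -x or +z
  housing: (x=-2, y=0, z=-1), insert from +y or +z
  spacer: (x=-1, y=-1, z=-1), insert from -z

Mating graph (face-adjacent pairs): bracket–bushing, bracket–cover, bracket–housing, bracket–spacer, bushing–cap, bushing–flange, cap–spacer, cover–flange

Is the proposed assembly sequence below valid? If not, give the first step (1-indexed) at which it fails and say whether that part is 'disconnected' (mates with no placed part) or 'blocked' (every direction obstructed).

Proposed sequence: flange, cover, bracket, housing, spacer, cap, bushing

Invalid at step 7 (blocked)

1. flange@(0, 0, 0) [-x clear] — {flange}
2. cover@(-1, 0, 0) [-z clear] — {cover, flange}
3. bracket@(-1, 0, -1) [+x clear] — {bracket, cover, flange}
4. housing@(-2, 0, -1) [+y clear] — {bracket, cover, flange, housing}
5. spacer@(-1, -1, -1) [-z clear] — {bracket, cover, flange, housing, spacer}
6. cap@(0, -1, -1) [+z clear] — {bracket, cap, cover, flange, housing, spacer}
7. bushing@(0, 0, -1) — -y all obstructed ⇒ blocked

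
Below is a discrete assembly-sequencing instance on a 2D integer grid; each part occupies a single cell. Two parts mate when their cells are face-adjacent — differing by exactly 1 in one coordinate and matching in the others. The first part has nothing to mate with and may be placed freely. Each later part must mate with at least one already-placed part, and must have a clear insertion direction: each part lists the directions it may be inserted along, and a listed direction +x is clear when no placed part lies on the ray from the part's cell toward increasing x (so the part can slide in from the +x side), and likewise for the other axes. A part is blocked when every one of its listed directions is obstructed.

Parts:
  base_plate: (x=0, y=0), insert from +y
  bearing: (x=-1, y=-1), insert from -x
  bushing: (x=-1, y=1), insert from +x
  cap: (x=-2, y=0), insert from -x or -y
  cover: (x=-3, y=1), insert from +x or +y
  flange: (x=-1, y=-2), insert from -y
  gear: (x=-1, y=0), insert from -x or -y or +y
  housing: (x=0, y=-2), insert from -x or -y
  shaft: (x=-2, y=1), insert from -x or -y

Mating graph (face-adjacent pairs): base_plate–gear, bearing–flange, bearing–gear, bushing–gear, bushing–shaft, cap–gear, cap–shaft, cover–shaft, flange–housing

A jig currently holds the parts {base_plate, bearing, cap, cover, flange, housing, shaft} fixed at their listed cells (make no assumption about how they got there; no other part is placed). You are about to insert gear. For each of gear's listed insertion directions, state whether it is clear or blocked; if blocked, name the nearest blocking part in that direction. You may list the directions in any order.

-x: nearest on ray is cap@(-2, 0) ⇒ blocked
-y: nearest on ray is bearing@(-1, -1) ⇒ blocked
+y: ray from gear(-1, 0) has no placed part ⇒ clear

+y: clear; -x: blocked by cap; -y: blocked by bearing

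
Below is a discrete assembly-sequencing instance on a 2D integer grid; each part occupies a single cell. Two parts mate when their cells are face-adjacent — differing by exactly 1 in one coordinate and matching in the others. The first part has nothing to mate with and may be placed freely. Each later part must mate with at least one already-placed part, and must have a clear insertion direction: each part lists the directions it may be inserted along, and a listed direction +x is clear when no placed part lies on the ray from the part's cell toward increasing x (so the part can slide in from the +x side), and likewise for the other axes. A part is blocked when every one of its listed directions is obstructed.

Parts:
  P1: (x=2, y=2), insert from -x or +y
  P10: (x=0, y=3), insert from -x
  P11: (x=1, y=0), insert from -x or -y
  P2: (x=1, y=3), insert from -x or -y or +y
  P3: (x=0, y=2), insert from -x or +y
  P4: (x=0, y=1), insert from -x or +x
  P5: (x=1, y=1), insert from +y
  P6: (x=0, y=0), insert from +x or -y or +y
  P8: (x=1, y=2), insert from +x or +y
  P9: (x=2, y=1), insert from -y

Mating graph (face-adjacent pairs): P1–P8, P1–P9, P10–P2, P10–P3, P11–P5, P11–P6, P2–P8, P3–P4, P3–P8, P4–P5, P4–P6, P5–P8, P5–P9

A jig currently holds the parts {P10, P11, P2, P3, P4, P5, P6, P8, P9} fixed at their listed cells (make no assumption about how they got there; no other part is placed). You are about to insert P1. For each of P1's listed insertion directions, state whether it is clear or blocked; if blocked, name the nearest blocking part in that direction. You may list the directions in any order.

+y: clear; -x: blocked by P8

-x: nearest on ray is P8@(1, 2) ⇒ blocked
+y: ray from P1(2, 2) has no placed part ⇒ clear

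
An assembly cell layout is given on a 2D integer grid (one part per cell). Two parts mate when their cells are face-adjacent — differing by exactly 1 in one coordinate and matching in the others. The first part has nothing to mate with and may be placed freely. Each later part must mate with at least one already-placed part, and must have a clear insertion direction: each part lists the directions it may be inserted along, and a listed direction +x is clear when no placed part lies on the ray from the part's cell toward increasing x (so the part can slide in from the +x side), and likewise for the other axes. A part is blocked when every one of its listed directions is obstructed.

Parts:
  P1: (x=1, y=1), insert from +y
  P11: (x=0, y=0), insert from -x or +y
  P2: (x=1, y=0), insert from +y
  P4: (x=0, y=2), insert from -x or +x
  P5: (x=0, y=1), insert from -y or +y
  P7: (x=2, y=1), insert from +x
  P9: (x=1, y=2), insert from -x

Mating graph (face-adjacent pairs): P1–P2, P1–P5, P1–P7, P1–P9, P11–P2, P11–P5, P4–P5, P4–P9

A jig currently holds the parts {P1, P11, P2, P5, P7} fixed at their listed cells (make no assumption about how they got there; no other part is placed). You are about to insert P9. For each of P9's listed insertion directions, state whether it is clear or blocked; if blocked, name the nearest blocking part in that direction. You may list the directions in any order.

-x: clear

-x: ray from P9(1, 2) has no placed part ⇒ clear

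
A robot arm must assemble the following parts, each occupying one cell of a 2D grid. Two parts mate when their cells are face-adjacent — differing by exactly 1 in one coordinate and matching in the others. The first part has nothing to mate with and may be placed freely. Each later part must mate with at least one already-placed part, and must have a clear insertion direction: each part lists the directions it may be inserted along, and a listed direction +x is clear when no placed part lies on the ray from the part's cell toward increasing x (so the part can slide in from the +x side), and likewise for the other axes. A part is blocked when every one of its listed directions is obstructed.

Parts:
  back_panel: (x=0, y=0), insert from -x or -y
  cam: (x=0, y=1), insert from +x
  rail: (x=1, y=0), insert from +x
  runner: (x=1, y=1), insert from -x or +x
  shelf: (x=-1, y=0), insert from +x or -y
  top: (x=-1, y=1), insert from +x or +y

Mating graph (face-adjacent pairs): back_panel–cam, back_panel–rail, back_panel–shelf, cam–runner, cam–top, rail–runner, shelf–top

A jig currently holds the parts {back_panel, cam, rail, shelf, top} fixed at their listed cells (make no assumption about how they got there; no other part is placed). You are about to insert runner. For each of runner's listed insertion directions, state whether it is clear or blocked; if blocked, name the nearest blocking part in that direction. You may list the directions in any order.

-x: nearest on ray is cam@(0, 1) ⇒ blocked
+x: ray from runner(1, 1) has no placed part ⇒ clear

+x: clear; -x: blocked by cam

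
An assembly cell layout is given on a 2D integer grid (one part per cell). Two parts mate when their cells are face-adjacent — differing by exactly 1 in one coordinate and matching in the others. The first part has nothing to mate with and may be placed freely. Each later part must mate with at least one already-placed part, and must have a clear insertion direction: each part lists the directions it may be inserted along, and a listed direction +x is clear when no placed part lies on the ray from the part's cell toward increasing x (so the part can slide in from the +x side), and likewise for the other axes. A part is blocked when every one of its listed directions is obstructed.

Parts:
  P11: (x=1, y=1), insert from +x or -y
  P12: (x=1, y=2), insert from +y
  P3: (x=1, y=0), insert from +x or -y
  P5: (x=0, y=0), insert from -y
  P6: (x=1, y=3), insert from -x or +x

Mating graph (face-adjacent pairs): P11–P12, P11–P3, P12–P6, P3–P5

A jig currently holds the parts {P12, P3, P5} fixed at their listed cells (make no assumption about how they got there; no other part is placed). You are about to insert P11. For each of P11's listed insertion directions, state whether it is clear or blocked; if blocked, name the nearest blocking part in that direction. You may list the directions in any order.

+x: clear; -y: blocked by P3

+x: ray from P11(1, 1) has no placed part ⇒ clear
-y: nearest on ray is P3@(1, 0) ⇒ blocked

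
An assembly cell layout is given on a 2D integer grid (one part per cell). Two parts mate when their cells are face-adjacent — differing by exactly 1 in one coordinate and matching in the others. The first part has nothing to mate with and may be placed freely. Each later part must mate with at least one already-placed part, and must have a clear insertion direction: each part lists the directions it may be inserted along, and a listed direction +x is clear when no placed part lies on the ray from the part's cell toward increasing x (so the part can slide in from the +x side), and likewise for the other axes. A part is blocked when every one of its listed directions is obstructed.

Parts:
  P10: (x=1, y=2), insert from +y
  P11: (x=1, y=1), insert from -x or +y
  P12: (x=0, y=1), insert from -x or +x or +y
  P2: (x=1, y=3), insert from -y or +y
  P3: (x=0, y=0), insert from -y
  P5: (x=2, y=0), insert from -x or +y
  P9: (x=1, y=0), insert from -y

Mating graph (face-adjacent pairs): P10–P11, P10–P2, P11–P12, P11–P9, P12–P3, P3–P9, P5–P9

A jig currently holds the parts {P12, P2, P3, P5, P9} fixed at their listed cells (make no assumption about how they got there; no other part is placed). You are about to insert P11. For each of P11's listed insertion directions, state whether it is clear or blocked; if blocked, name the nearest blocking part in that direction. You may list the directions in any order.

-x: nearest on ray is P12@(0, 1) ⇒ blocked
+y: nearest on ray is P2@(1, 3) ⇒ blocked

+y: blocked by P2; -x: blocked by P12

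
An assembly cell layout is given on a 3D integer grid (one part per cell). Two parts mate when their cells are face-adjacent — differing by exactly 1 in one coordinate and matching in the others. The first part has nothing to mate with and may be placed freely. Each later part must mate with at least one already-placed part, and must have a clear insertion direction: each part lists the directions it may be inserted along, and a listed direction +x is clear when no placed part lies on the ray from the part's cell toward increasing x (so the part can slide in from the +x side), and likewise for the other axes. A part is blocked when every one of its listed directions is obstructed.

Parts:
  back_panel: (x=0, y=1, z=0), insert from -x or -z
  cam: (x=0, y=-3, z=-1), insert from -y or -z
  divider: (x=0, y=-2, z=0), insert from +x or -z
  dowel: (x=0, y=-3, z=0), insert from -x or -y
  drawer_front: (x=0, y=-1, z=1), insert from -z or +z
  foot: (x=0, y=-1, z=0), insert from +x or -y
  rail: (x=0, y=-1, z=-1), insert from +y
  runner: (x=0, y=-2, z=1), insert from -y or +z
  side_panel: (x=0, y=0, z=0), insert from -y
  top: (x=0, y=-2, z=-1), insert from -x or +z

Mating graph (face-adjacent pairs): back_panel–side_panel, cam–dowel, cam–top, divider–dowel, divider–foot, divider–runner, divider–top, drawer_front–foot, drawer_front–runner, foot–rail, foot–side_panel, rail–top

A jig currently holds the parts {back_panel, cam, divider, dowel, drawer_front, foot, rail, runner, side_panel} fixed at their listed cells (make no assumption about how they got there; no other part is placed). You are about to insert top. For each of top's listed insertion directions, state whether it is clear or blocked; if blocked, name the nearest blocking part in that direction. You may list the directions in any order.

+z: blocked by divider; -x: clear

-x: ray from top(0, -2, -1) has no placed part ⇒ clear
+z: nearest on ray is divider@(0, -2, 0) ⇒ blocked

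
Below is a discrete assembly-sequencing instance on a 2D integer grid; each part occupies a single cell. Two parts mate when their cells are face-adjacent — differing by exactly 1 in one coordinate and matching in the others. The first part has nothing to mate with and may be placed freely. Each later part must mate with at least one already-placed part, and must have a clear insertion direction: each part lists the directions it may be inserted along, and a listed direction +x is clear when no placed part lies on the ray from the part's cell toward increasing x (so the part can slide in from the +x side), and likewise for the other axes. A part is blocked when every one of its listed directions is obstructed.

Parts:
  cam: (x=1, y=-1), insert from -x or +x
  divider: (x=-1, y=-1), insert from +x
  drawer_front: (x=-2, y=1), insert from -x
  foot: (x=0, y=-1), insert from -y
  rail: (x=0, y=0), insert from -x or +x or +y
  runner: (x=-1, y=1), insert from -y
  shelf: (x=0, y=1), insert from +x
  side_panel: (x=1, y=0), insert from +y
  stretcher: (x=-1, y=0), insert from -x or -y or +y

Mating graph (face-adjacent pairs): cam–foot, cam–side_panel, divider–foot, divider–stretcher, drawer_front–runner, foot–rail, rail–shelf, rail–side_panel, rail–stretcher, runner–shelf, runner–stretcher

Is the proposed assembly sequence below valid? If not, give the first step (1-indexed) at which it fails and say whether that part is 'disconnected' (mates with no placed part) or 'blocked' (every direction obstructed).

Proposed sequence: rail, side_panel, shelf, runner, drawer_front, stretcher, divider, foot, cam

1. rail@(0, 0) [-x clear] — {rail}
2. side_panel@(1, 0) [+y clear] — {rail, side_panel}
3. shelf@(0, 1) [+x clear] — {rail, shelf, side_panel}
4. runner@(-1, 1) [-y clear] — {rail, runner, shelf, side_panel}
5. drawer_front@(-2, 1) [-x clear] — {drawer_front, rail, runner, shelf, side_panel}
6. stretcher@(-1, 0) [-x clear] — {drawer_front, rail, runner, shelf, side_panel, stretcher}
7. divider@(-1, -1) [+x clear] — {divider, drawer_front, rail, runner, shelf, side_panel, stretcher}
8. foot@(0, -1) [-y clear] — {divider, drawer_front, foot, rail, runner, shelf, side_panel, stretcher}
9. cam@(1, -1) [+x clear] — {cam, divider, drawer_front, foot, rail, runner, shelf, side_panel, stretcher}

Valid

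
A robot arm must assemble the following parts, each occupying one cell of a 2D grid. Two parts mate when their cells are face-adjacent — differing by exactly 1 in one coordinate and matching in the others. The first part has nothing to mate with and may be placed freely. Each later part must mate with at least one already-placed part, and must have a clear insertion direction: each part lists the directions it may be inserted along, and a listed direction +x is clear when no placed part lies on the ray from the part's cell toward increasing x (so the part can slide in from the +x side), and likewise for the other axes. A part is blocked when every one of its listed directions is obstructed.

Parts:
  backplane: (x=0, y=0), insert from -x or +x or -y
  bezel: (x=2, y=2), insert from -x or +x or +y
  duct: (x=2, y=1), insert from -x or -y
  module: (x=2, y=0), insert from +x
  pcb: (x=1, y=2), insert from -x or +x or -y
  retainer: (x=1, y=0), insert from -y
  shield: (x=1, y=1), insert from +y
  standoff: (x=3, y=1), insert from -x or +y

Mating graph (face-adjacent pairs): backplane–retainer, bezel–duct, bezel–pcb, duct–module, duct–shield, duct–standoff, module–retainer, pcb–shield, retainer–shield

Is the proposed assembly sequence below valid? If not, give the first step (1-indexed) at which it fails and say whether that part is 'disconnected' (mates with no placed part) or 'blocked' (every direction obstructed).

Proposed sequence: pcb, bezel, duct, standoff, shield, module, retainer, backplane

1. pcb@(1, 2) [-x clear] — {pcb}
2. bezel@(2, 2) [+x clear] — {bezel, pcb}
3. duct@(2, 1) [-x clear] — {bezel, duct, pcb}
4. standoff@(3, 1) [+y clear] — {bezel, duct, pcb, standoff}
5. shield@(1, 1) — +y all obstructed ⇒ blocked

Invalid at step 5 (blocked)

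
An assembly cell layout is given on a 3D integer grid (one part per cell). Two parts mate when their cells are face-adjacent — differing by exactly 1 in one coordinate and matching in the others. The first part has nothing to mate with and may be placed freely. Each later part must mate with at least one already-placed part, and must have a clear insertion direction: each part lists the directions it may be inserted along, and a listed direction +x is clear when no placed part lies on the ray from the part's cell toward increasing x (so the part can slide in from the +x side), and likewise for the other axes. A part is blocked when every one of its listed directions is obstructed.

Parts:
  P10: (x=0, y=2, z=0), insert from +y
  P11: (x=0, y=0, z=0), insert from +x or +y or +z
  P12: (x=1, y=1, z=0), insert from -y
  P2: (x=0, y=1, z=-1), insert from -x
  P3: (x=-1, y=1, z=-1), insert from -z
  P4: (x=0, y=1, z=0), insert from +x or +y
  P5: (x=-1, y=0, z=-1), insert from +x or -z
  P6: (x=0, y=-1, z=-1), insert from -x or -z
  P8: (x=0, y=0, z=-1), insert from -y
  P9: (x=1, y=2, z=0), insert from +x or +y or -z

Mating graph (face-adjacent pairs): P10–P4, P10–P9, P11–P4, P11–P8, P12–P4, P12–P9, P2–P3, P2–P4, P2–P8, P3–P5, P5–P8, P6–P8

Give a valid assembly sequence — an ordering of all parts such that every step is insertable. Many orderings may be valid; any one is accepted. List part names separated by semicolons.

1. P12@(1, 1, 0) [-y clear] — {P12}
2. P9@(1, 2, 0) [+x clear] — {P12, P9}
3. P4@(0, 1, 0) [+y clear] — {P12, P4, P9}
4. P2@(0, 1, -1) [-x clear] — {P12, P2, P4, P9}
5. P10@(0, 2, 0) [+y clear] — {P10, P12, P2, P4, P9}
6. P3@(-1, 1, -1) [-z clear] — {P10, P12, P2, P3, P4, P9}
7. P5@(-1, 0, -1) [+x clear] — {P10, P12, P2, P3, P4, P5, P9}
8. P11@(0, 0, 0) [+x clear] — {P10, P11, P12, P2, P3, P4, P5, P9}
9. P8@(0, 0, -1) [-y clear] — {P10, P11, P12, P2, P3, P4, P5, P8, P9}
10. P6@(0, -1, -1) [-x clear] — {P10, P11, P12, P2, P3, P4, P5, P6, P8, P9}

P12; P9; P4; P2; P10; P3; P5; P11; P8; P6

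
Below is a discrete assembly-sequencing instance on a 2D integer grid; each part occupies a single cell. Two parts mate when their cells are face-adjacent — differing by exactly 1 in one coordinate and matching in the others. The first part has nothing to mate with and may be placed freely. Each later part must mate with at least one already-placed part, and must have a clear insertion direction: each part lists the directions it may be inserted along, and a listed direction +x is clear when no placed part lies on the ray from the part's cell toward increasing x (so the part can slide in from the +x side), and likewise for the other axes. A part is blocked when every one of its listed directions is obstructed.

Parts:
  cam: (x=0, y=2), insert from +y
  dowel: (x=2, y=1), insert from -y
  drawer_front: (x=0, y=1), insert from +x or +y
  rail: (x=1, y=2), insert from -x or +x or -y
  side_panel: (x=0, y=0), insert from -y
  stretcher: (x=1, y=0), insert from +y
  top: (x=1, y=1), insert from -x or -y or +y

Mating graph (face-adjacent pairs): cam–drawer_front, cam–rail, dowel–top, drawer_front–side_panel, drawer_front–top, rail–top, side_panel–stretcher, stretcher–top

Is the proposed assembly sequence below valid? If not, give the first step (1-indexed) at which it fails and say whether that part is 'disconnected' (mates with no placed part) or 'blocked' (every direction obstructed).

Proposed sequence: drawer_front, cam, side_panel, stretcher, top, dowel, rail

1. drawer_front@(0, 1) [+x clear] — {drawer_front}
2. cam@(0, 2) [+y clear] — {cam, drawer_front}
3. side_panel@(0, 0) [-y clear] — {cam, drawer_front, side_panel}
4. stretcher@(1, 0) [+y clear] — {cam, drawer_front, side_panel, stretcher}
5. top@(1, 1) [+y clear] — {cam, drawer_front, side_panel, stretcher, top}
6. dowel@(2, 1) [-y clear] — {cam, dowel, drawer_front, side_panel, stretcher, top}
7. rail@(1, 2) [+x clear] — {cam, dowel, drawer_front, rail, side_panel, stretcher, top}

Valid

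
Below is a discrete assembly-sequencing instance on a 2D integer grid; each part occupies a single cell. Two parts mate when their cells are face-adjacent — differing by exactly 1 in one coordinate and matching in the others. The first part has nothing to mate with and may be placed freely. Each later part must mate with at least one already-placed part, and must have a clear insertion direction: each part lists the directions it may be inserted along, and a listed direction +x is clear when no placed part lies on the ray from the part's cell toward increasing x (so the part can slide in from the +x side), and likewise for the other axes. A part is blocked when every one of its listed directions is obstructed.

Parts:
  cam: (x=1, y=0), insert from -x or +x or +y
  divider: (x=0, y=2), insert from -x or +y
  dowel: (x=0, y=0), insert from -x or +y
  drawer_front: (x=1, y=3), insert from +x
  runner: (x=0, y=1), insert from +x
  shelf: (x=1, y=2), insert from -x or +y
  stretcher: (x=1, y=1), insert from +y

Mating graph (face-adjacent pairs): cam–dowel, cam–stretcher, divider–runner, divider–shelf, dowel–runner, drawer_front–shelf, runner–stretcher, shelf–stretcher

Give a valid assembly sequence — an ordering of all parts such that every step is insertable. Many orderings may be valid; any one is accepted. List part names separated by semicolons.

dowel; cam; runner; stretcher; shelf; drawer_front; divider

1. dowel@(0, 0) [-x clear] — {dowel}
2. cam@(1, 0) [+x clear] — {cam, dowel}
3. runner@(0, 1) [+x clear] — {cam, dowel, runner}
4. stretcher@(1, 1) [+y clear] — {cam, dowel, runner, stretcher}
5. shelf@(1, 2) [-x clear] — {cam, dowel, runner, shelf, stretcher}
6. drawer_front@(1, 3) [+x clear] — {cam, dowel, drawer_front, runner, shelf, stretcher}
7. divider@(0, 2) [-x clear] — {cam, divider, dowel, drawer_front, runner, shelf, stretcher}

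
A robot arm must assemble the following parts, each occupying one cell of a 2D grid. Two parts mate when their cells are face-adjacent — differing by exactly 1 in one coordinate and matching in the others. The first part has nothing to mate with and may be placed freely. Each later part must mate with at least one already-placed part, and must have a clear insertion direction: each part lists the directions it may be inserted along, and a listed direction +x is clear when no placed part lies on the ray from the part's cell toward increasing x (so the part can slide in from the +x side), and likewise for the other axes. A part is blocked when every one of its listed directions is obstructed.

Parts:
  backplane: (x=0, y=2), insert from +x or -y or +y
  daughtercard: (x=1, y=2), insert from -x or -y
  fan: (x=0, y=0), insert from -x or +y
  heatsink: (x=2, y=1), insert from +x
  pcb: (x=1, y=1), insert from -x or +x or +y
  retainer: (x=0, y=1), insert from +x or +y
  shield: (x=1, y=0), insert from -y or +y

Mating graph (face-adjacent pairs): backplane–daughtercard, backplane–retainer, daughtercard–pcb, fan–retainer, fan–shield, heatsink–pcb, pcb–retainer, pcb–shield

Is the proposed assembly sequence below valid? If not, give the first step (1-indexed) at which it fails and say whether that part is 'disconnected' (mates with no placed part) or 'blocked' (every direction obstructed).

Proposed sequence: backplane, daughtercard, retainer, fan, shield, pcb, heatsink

1. backplane@(0, 2) [+x clear] — {backplane}
2. daughtercard@(1, 2) [-y clear] — {backplane, daughtercard}
3. retainer@(0, 1) [+x clear] — {backplane, daughtercard, retainer}
4. fan@(0, 0) [-x clear] — {backplane, daughtercard, fan, retainer}
5. shield@(1, 0) [-y clear] — {backplane, daughtercard, fan, retainer, shield}
6. pcb@(1, 1) [+x clear] — {backplane, daughtercard, fan, pcb, retainer, shield}
7. heatsink@(2, 1) [+x clear] — {backplane, daughtercard, fan, heatsink, pcb, retainer, shield}

Valid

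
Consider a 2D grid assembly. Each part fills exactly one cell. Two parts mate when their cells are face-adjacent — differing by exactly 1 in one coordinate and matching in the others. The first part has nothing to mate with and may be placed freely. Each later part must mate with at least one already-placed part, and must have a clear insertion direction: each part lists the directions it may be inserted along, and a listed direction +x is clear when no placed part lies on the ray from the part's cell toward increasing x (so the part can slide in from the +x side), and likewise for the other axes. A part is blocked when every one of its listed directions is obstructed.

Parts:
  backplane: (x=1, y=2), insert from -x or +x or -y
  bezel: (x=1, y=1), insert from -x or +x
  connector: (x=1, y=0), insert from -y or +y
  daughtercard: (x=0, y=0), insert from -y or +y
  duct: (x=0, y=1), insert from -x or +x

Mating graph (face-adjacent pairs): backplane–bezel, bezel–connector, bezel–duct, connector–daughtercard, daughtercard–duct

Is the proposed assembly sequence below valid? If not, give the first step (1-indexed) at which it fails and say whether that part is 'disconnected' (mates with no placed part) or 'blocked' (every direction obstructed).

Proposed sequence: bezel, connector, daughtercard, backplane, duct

Valid

1. bezel@(1, 1) [-x clear] — {bezel}
2. connector@(1, 0) [-y clear] — {bezel, connector}
3. daughtercard@(0, 0) [-y clear] — {bezel, connector, daughtercard}
4. backplane@(1, 2) [-x clear] — {backplane, bezel, connector, daughtercard}
5. duct@(0, 1) [-x clear] — {backplane, bezel, connector, daughtercard, duct}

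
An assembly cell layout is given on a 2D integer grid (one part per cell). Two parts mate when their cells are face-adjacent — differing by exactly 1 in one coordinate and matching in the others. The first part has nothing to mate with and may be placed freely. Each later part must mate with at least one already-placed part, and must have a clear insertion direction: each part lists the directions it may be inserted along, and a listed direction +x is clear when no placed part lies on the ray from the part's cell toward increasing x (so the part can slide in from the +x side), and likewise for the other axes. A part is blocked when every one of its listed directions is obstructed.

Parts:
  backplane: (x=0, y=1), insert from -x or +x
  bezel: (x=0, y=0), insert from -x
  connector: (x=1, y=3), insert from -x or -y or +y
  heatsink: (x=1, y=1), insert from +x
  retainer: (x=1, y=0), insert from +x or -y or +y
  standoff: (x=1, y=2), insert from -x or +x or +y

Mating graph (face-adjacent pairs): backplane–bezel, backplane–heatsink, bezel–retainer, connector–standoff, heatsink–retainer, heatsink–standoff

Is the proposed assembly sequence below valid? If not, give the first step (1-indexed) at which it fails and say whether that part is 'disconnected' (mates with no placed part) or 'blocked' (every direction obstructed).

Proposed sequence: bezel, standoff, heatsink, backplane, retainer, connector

1. bezel@(0, 0) [-x clear] — {bezel}
2. standoff@(1, 2) — no placed neighbour ⇒ disconnected

Invalid at step 2 (disconnected)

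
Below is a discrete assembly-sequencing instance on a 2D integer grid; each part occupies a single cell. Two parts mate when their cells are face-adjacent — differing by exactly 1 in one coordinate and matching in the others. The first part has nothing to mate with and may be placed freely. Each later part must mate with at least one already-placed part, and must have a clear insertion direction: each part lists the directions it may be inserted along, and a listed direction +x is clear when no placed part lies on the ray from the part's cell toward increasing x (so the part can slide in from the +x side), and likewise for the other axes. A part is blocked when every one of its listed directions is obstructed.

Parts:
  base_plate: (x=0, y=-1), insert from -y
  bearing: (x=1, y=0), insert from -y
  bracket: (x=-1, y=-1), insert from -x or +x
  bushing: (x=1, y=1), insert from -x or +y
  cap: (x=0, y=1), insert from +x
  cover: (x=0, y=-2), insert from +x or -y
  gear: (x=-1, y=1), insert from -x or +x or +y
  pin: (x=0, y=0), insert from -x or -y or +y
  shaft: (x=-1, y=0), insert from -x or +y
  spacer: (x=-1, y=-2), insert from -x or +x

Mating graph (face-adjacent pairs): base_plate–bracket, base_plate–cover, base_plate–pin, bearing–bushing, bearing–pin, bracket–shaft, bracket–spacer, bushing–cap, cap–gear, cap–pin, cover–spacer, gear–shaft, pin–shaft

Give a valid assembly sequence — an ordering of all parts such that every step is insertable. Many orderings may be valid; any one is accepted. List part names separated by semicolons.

spacer; bracket; shaft; base_plate; cover; pin; cap; bushing; bearing; gear

1. spacer@(-1, -2) [-x clear] — {spacer}
2. bracket@(-1, -1) [-x clear] — {bracket, spacer}
3. shaft@(-1, 0) [-x clear] — {bracket, shaft, spacer}
4. base_plate@(0, -1) [-y clear] — {base_plate, bracket, shaft, spacer}
5. cover@(0, -2) [+x clear] — {base_plate, bracket, cover, shaft, spacer}
6. pin@(0, 0) [+y clear] — {base_plate, bracket, cover, pin, shaft, spacer}
7. cap@(0, 1) [+x clear] — {base_plate, bracket, cap, cover, pin, shaft, spacer}
8. bushing@(1, 1) [+y clear] — {base_plate, bracket, bushing, cap, cover, pin, shaft, spacer}
9. bearing@(1, 0) [-y clear] — {base_plate, bearing, bracket, bushing, cap, cover, pin, shaft, spacer}
10. gear@(-1, 1) [-x clear] — {base_plate, bearing, bracket, bushing, cap, cover, gear, pin, shaft, spacer}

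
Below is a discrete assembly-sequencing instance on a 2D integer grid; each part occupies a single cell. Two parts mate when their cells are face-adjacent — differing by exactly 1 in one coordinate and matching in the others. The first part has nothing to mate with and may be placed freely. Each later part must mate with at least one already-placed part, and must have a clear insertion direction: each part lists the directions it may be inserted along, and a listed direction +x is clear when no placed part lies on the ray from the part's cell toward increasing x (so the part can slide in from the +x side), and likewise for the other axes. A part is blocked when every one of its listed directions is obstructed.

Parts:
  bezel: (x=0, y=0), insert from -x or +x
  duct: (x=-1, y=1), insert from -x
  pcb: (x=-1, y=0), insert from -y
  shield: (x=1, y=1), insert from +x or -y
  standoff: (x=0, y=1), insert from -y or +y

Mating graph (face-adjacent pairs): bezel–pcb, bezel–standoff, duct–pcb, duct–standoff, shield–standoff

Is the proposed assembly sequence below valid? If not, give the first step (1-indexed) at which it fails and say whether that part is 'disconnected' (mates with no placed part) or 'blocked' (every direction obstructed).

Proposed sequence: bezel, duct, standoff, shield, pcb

1. bezel@(0, 0) [-x clear] — {bezel}
2. duct@(-1, 1) — no placed neighbour ⇒ disconnected

Invalid at step 2 (disconnected)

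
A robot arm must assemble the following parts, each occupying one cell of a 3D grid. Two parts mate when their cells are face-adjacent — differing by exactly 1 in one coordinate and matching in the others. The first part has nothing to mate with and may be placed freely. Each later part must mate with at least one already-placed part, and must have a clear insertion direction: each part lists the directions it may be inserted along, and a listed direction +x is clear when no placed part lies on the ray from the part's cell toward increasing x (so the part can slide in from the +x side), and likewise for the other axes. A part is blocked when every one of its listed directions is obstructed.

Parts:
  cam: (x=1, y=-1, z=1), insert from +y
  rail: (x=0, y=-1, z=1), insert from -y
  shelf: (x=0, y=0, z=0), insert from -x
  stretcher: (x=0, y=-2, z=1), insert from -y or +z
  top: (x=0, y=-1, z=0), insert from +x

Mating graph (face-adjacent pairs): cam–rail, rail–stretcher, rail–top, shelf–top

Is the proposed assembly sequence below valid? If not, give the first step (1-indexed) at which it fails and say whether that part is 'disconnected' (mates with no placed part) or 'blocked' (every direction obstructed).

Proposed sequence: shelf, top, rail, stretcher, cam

1. shelf@(0, 0, 0) [-x clear] — {shelf}
2. top@(0, -1, 0) [+x clear] — {shelf, top}
3. rail@(0, -1, 1) [-y clear] — {rail, shelf, top}
4. stretcher@(0, -2, 1) [-y clear] — {rail, shelf, stretcher, top}
5. cam@(1, -1, 1) [+y clear] — {cam, rail, shelf, stretcher, top}

Valid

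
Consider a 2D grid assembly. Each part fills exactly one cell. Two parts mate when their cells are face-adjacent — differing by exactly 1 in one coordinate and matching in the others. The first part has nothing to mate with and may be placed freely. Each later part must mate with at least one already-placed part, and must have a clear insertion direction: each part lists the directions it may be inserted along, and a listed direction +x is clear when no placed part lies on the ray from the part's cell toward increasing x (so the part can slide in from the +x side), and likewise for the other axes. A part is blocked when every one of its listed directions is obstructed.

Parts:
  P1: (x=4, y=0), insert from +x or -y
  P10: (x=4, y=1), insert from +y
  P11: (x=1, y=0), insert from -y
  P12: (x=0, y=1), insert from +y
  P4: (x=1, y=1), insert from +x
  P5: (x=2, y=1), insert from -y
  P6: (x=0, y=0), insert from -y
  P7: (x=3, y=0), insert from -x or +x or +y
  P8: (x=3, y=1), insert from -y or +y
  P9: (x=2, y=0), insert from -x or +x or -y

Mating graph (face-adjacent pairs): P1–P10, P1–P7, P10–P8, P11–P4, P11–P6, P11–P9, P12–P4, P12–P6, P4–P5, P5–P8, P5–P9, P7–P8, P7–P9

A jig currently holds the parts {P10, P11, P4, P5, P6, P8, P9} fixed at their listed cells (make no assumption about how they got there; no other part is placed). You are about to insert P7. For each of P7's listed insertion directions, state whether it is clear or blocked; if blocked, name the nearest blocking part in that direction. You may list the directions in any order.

-x: nearest on ray is P9@(2, 0) ⇒ blocked
+x: ray from P7(3, 0) has no placed part ⇒ clear
+y: nearest on ray is P8@(3, 1) ⇒ blocked

+x: clear; +y: blocked by P8; -x: blocked by P9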